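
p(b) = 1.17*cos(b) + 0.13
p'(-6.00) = -0.33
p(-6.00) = 1.25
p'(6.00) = 0.33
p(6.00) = 1.25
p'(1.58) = -1.17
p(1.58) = 0.12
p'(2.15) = -0.98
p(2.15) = -0.51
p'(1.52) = -1.17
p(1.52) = 0.19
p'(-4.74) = -1.17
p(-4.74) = 0.16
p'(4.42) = 1.12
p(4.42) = -0.21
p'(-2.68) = 0.52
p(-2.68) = -0.92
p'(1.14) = -1.06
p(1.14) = 0.62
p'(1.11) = -1.05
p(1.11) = 0.65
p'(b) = -1.17*sin(b)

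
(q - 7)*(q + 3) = q^2 - 4*q - 21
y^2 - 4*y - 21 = (y - 7)*(y + 3)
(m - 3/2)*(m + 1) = m^2 - m/2 - 3/2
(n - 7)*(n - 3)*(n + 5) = n^3 - 5*n^2 - 29*n + 105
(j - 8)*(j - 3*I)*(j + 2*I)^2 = j^4 - 8*j^3 + I*j^3 + 8*j^2 - 8*I*j^2 - 64*j + 12*I*j - 96*I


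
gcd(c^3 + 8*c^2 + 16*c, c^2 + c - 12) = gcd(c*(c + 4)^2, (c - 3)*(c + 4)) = c + 4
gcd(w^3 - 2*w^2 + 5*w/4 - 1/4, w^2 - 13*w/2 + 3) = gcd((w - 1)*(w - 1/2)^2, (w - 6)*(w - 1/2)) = w - 1/2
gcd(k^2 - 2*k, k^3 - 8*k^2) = k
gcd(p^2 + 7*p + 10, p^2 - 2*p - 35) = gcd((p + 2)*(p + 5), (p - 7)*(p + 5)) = p + 5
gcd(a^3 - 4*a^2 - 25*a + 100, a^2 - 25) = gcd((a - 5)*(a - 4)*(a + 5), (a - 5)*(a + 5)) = a^2 - 25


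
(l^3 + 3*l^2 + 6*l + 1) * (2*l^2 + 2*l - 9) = 2*l^5 + 8*l^4 + 9*l^3 - 13*l^2 - 52*l - 9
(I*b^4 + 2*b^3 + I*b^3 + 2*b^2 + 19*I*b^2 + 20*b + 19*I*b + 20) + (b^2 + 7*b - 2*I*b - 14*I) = I*b^4 + 2*b^3 + I*b^3 + 3*b^2 + 19*I*b^2 + 27*b + 17*I*b + 20 - 14*I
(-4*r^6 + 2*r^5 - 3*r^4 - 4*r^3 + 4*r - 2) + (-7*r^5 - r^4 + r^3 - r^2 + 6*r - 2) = -4*r^6 - 5*r^5 - 4*r^4 - 3*r^3 - r^2 + 10*r - 4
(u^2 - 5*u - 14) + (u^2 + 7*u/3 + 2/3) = 2*u^2 - 8*u/3 - 40/3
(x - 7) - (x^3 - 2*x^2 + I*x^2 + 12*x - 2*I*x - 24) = -x^3 + 2*x^2 - I*x^2 - 11*x + 2*I*x + 17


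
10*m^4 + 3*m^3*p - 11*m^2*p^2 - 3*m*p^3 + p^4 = (-5*m + p)*(-m + p)*(m + p)*(2*m + p)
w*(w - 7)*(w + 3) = w^3 - 4*w^2 - 21*w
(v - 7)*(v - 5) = v^2 - 12*v + 35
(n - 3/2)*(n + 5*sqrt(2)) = n^2 - 3*n/2 + 5*sqrt(2)*n - 15*sqrt(2)/2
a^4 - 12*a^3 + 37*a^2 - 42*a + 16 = (a - 8)*(a - 2)*(a - 1)^2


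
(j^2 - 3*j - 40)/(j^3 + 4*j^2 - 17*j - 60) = (j - 8)/(j^2 - j - 12)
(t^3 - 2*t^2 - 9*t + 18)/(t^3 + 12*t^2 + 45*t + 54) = (t^2 - 5*t + 6)/(t^2 + 9*t + 18)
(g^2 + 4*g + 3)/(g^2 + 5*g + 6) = (g + 1)/(g + 2)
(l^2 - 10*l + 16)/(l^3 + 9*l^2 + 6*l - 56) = (l - 8)/(l^2 + 11*l + 28)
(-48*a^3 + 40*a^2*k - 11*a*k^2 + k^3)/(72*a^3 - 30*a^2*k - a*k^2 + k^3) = (-4*a + k)/(6*a + k)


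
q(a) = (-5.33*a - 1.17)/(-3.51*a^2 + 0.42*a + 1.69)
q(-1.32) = -1.18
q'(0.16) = -3.71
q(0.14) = -1.14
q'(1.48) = -2.13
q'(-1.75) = -0.54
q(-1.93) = -0.75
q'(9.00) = -0.02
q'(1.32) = -3.47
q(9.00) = 0.18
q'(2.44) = -0.42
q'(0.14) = -3.55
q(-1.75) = -0.83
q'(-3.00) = -0.16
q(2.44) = 0.78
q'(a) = (-5.33*a - 1.17)*(7.02*a - 0.42)/(-3.51*a^2 + 0.42*a + 1.69)^2 - 5.33/(-3.51*a^2 + 0.42*a + 1.69) = (18.7083*a^2 - 2.2386*a - (5.33*a + 1.17)*(7.02*a - 0.42) - 9.0077)/(-3.51*a^2 + 0.42*a + 1.69)^2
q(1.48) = 1.68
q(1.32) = 2.12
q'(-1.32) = -1.22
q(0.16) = -1.21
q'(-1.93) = -0.42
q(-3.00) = -0.48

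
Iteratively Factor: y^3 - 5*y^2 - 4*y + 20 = (y - 5)*(y^2 - 4) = (y - 5)*(y - 2)*(y + 2)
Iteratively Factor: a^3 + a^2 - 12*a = (a - 3)*(a^2 + 4*a) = (a - 3)*(a + 4)*(a)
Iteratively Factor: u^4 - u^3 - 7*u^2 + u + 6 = (u - 1)*(u^3 - 7*u - 6) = (u - 3)*(u - 1)*(u^2 + 3*u + 2) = (u - 3)*(u - 1)*(u + 1)*(u + 2)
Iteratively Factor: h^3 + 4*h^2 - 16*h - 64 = (h - 4)*(h^2 + 8*h + 16) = (h - 4)*(h + 4)*(h + 4)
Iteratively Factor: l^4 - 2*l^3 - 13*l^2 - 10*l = (l + 2)*(l^3 - 4*l^2 - 5*l) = (l - 5)*(l + 2)*(l^2 + l) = l*(l - 5)*(l + 2)*(l + 1)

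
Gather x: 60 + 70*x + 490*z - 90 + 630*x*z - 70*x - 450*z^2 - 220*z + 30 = 630*x*z - 450*z^2 + 270*z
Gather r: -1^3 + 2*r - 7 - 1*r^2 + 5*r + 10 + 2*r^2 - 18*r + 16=r^2 - 11*r + 18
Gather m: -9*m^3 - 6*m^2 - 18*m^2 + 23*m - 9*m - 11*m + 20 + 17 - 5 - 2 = -9*m^3 - 24*m^2 + 3*m + 30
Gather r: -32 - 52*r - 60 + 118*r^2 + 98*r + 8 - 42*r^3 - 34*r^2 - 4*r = -42*r^3 + 84*r^2 + 42*r - 84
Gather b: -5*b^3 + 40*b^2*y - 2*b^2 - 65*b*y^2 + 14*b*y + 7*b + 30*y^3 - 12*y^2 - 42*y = -5*b^3 + b^2*(40*y - 2) + b*(-65*y^2 + 14*y + 7) + 30*y^3 - 12*y^2 - 42*y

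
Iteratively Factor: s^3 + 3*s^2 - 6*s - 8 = (s + 4)*(s^2 - s - 2) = (s - 2)*(s + 4)*(s + 1)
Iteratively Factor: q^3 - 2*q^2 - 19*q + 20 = (q - 5)*(q^2 + 3*q - 4) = (q - 5)*(q - 1)*(q + 4)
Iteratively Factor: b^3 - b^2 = (b)*(b^2 - b) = b^2*(b - 1)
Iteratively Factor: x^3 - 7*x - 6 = (x + 2)*(x^2 - 2*x - 3) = (x + 1)*(x + 2)*(x - 3)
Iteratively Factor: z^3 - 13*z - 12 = (z + 1)*(z^2 - z - 12) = (z - 4)*(z + 1)*(z + 3)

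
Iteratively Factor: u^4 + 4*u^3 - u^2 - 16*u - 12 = (u + 1)*(u^3 + 3*u^2 - 4*u - 12) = (u + 1)*(u + 3)*(u^2 - 4) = (u + 1)*(u + 2)*(u + 3)*(u - 2)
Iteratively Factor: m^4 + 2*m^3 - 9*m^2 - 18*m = (m + 3)*(m^3 - m^2 - 6*m) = (m - 3)*(m + 3)*(m^2 + 2*m) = m*(m - 3)*(m + 3)*(m + 2)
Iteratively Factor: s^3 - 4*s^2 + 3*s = (s - 1)*(s^2 - 3*s) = s*(s - 1)*(s - 3)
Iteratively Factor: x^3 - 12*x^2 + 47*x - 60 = (x - 5)*(x^2 - 7*x + 12) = (x - 5)*(x - 3)*(x - 4)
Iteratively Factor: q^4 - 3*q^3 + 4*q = (q)*(q^3 - 3*q^2 + 4) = q*(q - 2)*(q^2 - q - 2) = q*(q - 2)*(q + 1)*(q - 2)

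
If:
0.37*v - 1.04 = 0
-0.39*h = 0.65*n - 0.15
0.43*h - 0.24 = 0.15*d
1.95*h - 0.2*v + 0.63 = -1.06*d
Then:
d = -0.66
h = 0.33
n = 0.03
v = 2.81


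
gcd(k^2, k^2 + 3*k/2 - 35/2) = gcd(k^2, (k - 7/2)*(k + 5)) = 1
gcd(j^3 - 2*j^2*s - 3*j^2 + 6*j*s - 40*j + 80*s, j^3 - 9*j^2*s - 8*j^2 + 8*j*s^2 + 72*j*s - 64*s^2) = j - 8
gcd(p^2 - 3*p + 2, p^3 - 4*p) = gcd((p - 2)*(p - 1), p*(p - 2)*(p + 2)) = p - 2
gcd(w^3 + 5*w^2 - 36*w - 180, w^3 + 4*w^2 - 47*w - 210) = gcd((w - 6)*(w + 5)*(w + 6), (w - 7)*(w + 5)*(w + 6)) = w^2 + 11*w + 30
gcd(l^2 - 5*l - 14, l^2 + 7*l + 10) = l + 2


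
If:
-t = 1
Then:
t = -1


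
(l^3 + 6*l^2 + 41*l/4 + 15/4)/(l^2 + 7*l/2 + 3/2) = l + 5/2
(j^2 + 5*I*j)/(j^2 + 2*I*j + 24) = j*(j + 5*I)/(j^2 + 2*I*j + 24)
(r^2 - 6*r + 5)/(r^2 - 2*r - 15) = (r - 1)/(r + 3)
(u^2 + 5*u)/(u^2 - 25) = u/(u - 5)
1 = 1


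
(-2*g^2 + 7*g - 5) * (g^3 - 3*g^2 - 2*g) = -2*g^5 + 13*g^4 - 22*g^3 + g^2 + 10*g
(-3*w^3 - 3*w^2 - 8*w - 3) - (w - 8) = -3*w^3 - 3*w^2 - 9*w + 5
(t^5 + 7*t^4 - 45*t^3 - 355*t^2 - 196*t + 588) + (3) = t^5 + 7*t^4 - 45*t^3 - 355*t^2 - 196*t + 591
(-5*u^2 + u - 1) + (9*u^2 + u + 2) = 4*u^2 + 2*u + 1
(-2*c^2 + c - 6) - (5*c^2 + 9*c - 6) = -7*c^2 - 8*c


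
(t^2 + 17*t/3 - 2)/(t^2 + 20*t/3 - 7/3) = (t + 6)/(t + 7)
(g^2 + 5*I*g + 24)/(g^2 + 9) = (g + 8*I)/(g + 3*I)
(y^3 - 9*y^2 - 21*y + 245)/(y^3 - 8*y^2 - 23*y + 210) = (y - 7)/(y - 6)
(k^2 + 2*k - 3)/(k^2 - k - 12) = (k - 1)/(k - 4)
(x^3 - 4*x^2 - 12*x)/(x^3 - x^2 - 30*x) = (x + 2)/(x + 5)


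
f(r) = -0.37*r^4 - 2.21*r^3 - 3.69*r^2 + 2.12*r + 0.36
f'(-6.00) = 127.40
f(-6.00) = -147.36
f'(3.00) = -119.65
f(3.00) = -116.13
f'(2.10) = -56.32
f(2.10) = -39.12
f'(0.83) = -9.42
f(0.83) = -1.86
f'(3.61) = -180.55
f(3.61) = -206.89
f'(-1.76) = 2.64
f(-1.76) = -6.30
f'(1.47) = -27.76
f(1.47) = -13.25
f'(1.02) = -13.88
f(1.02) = -4.06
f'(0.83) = -9.42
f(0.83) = -1.86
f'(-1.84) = 2.47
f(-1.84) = -6.51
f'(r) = -1.48*r^3 - 6.63*r^2 - 7.38*r + 2.12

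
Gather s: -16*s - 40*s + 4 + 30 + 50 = 84 - 56*s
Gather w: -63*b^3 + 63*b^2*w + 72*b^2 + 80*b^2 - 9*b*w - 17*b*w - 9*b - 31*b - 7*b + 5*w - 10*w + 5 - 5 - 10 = -63*b^3 + 152*b^2 - 47*b + w*(63*b^2 - 26*b - 5) - 10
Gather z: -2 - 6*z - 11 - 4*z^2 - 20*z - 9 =-4*z^2 - 26*z - 22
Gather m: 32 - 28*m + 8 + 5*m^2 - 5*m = 5*m^2 - 33*m + 40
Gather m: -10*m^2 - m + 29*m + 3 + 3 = -10*m^2 + 28*m + 6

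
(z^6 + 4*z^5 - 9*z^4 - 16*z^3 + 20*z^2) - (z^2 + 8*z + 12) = z^6 + 4*z^5 - 9*z^4 - 16*z^3 + 19*z^2 - 8*z - 12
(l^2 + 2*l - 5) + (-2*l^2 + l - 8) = -l^2 + 3*l - 13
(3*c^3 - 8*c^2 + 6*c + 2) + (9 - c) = 3*c^3 - 8*c^2 + 5*c + 11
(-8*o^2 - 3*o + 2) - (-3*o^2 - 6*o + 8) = -5*o^2 + 3*o - 6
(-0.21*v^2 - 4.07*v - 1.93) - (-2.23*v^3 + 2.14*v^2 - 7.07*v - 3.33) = 2.23*v^3 - 2.35*v^2 + 3.0*v + 1.4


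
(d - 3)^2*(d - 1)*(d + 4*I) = d^4 - 7*d^3 + 4*I*d^3 + 15*d^2 - 28*I*d^2 - 9*d + 60*I*d - 36*I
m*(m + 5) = m^2 + 5*m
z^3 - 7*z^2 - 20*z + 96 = (z - 8)*(z - 3)*(z + 4)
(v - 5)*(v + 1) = v^2 - 4*v - 5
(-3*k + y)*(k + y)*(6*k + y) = -18*k^3 - 15*k^2*y + 4*k*y^2 + y^3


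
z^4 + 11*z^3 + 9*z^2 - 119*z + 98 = (z - 2)*(z - 1)*(z + 7)^2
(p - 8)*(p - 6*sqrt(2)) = p^2 - 6*sqrt(2)*p - 8*p + 48*sqrt(2)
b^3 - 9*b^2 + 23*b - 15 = (b - 5)*(b - 3)*(b - 1)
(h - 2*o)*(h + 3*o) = h^2 + h*o - 6*o^2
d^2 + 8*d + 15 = (d + 3)*(d + 5)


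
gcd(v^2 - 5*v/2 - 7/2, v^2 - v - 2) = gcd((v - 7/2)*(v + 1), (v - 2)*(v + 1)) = v + 1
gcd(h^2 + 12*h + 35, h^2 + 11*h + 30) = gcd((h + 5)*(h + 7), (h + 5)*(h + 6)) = h + 5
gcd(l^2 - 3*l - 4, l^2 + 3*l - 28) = l - 4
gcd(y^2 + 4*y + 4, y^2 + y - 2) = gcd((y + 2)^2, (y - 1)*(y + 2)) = y + 2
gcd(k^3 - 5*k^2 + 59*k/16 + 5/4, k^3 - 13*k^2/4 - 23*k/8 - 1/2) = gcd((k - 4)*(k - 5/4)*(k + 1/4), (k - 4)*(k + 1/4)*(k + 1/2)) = k^2 - 15*k/4 - 1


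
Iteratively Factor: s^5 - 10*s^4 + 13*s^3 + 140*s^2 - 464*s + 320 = (s - 4)*(s^4 - 6*s^3 - 11*s^2 + 96*s - 80) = (s - 4)*(s - 1)*(s^3 - 5*s^2 - 16*s + 80) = (s - 5)*(s - 4)*(s - 1)*(s^2 - 16) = (s - 5)*(s - 4)*(s - 1)*(s + 4)*(s - 4)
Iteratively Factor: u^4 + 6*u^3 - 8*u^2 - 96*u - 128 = (u - 4)*(u^3 + 10*u^2 + 32*u + 32) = (u - 4)*(u + 2)*(u^2 + 8*u + 16) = (u - 4)*(u + 2)*(u + 4)*(u + 4)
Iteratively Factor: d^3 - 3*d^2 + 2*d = (d - 1)*(d^2 - 2*d) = (d - 2)*(d - 1)*(d)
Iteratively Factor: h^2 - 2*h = (h - 2)*(h)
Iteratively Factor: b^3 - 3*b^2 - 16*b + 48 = (b + 4)*(b^2 - 7*b + 12) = (b - 3)*(b + 4)*(b - 4)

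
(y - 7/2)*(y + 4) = y^2 + y/2 - 14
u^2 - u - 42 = (u - 7)*(u + 6)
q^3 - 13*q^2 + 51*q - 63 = (q - 7)*(q - 3)^2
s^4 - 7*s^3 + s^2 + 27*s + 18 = (s - 6)*(s - 3)*(s + 1)^2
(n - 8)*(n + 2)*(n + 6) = n^3 - 52*n - 96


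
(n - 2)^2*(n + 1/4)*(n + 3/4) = n^4 - 3*n^3 + 3*n^2/16 + 13*n/4 + 3/4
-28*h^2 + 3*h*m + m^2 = (-4*h + m)*(7*h + m)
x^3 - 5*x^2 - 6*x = x*(x - 6)*(x + 1)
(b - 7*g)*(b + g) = b^2 - 6*b*g - 7*g^2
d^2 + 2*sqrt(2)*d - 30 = (d - 3*sqrt(2))*(d + 5*sqrt(2))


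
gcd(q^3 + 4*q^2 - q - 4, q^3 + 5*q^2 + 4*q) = q^2 + 5*q + 4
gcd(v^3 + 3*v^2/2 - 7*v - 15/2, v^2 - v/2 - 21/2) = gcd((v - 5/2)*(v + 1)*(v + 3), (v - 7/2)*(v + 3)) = v + 3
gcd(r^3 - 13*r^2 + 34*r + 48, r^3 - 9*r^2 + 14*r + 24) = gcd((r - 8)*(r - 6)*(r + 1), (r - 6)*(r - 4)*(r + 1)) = r^2 - 5*r - 6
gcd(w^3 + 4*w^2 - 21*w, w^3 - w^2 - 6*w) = w^2 - 3*w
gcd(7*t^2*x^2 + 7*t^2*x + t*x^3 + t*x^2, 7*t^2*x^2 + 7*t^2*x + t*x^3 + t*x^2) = 7*t^2*x^2 + 7*t^2*x + t*x^3 + t*x^2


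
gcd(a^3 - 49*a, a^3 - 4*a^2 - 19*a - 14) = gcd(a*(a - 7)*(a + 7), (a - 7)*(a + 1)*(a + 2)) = a - 7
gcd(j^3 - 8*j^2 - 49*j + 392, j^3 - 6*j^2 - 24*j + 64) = j - 8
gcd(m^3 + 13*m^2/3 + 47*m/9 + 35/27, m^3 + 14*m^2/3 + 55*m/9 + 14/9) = m^2 + 8*m/3 + 7/9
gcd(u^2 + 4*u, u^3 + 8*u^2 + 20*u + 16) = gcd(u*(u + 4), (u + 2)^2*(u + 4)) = u + 4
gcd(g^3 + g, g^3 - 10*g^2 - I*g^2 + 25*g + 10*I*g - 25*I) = g - I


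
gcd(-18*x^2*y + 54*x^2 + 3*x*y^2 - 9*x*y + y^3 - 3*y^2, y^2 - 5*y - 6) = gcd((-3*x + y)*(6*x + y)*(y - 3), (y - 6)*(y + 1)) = 1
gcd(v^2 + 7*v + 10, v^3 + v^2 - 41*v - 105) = v + 5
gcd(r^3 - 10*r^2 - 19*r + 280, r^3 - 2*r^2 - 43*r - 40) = r^2 - 3*r - 40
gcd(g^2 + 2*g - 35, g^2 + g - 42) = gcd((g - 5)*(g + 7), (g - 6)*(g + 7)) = g + 7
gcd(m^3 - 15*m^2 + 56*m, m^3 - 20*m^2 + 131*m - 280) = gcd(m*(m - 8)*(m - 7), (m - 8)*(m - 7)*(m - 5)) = m^2 - 15*m + 56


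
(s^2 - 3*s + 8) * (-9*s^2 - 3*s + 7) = -9*s^4 + 24*s^3 - 56*s^2 - 45*s + 56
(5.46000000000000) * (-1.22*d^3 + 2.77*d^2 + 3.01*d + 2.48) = -6.6612*d^3 + 15.1242*d^2 + 16.4346*d + 13.5408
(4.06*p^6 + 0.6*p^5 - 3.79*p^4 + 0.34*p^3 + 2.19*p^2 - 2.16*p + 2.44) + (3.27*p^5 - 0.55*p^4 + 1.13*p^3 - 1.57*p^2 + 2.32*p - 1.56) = 4.06*p^6 + 3.87*p^5 - 4.34*p^4 + 1.47*p^3 + 0.62*p^2 + 0.16*p + 0.88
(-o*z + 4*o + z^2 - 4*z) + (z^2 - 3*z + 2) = -o*z + 4*o + 2*z^2 - 7*z + 2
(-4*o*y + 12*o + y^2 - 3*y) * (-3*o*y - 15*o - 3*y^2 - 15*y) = 12*o^2*y^2 + 24*o^2*y - 180*o^2 + 9*o*y^3 + 18*o*y^2 - 135*o*y - 3*y^4 - 6*y^3 + 45*y^2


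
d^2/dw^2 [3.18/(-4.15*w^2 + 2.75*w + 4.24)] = (-109.5351*w^2 + 72.5835*w + 3.18*(8.3*w - 2.75)*(16.6*w - 5.5) + 111.91056)/(-4.15*w^2 + 2.75*w + 4.24)^3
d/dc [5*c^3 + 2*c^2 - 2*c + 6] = 15*c^2 + 4*c - 2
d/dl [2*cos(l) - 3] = -2*sin(l)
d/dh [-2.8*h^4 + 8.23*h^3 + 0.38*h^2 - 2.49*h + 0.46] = -11.2*h^3 + 24.69*h^2 + 0.76*h - 2.49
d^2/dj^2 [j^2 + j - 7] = 2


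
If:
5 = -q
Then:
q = -5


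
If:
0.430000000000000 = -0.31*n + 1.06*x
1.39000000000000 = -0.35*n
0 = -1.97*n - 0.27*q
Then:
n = -3.97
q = 28.98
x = -0.76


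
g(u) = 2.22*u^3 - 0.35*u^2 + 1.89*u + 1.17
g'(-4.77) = 156.76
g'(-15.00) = 1510.89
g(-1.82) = -16.81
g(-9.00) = -1662.57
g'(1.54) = 16.61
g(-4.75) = -253.63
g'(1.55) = 16.81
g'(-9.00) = 547.65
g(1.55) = 11.53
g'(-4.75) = 155.48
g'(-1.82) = 25.22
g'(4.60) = 139.60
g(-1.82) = -16.81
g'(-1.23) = 12.83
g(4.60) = 218.54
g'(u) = 6.66*u^2 - 0.7*u + 1.89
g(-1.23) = -5.82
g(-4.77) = -256.75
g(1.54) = 11.36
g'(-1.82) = 25.22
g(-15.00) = -7598.43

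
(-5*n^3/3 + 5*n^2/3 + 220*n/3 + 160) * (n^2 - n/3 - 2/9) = -5*n^5/3 + 20*n^4/9 + 1975*n^3/27 + 3650*n^2/27 - 1880*n/27 - 320/9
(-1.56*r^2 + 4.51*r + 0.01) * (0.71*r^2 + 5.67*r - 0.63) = -1.1076*r^4 - 5.6431*r^3 + 26.5616*r^2 - 2.7846*r - 0.0063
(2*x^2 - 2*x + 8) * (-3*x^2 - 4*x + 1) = -6*x^4 - 2*x^3 - 14*x^2 - 34*x + 8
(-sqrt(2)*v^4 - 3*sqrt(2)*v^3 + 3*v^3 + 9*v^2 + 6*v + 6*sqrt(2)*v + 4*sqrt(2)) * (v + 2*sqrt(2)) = -sqrt(2)*v^5 - 3*sqrt(2)*v^4 - v^4 - 3*v^3 + 6*sqrt(2)*v^3 + 6*v^2 + 24*sqrt(2)*v^2 + 16*sqrt(2)*v + 24*v + 16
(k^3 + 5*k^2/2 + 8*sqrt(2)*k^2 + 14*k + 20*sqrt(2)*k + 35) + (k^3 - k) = 2*k^3 + 5*k^2/2 + 8*sqrt(2)*k^2 + 13*k + 20*sqrt(2)*k + 35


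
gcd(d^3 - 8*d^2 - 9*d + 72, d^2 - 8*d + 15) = d - 3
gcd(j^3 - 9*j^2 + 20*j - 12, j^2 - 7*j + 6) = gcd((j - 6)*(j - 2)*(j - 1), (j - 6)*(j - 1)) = j^2 - 7*j + 6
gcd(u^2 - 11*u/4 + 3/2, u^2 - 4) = u - 2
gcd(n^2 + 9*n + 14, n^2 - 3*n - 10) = n + 2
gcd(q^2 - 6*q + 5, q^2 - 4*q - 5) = q - 5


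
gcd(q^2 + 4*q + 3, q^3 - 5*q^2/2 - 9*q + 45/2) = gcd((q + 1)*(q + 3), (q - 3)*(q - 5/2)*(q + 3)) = q + 3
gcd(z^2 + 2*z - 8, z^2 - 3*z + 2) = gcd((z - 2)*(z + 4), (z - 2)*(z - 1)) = z - 2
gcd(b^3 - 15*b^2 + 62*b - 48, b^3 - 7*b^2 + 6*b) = b^2 - 7*b + 6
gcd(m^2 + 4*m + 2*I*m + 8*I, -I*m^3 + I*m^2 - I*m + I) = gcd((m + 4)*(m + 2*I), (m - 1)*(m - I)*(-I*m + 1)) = 1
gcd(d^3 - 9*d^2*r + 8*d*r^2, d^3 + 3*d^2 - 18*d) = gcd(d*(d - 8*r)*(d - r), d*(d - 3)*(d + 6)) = d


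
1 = 1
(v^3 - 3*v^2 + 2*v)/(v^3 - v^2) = (v - 2)/v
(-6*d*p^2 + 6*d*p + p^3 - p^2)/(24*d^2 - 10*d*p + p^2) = p*(p - 1)/(-4*d + p)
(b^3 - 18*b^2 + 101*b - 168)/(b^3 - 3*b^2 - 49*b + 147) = (b - 8)/(b + 7)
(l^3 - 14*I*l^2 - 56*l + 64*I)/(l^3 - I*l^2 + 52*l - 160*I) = (l^2 - 10*I*l - 16)/(l^2 + 3*I*l + 40)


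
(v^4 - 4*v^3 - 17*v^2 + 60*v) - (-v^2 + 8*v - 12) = v^4 - 4*v^3 - 16*v^2 + 52*v + 12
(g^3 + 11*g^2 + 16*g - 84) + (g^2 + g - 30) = g^3 + 12*g^2 + 17*g - 114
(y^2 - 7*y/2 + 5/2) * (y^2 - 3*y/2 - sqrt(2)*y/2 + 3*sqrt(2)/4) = y^4 - 5*y^3 - sqrt(2)*y^3/2 + 5*sqrt(2)*y^2/2 + 31*y^2/4 - 31*sqrt(2)*y/8 - 15*y/4 + 15*sqrt(2)/8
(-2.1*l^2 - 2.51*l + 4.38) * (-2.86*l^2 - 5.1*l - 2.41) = 6.006*l^4 + 17.8886*l^3 + 5.3352*l^2 - 16.2889*l - 10.5558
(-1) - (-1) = 0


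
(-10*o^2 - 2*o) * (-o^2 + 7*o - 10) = 10*o^4 - 68*o^3 + 86*o^2 + 20*o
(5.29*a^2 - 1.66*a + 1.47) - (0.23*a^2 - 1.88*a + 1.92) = 5.06*a^2 + 0.22*a - 0.45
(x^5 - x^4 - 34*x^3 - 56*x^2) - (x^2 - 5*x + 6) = x^5 - x^4 - 34*x^3 - 57*x^2 + 5*x - 6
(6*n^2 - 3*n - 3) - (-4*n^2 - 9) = 10*n^2 - 3*n + 6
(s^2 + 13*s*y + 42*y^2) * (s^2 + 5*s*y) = s^4 + 18*s^3*y + 107*s^2*y^2 + 210*s*y^3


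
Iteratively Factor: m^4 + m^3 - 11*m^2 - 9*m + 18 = (m - 1)*(m^3 + 2*m^2 - 9*m - 18) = (m - 1)*(m + 2)*(m^2 - 9) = (m - 1)*(m + 2)*(m + 3)*(m - 3)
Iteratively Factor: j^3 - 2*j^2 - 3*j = (j)*(j^2 - 2*j - 3) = j*(j - 3)*(j + 1)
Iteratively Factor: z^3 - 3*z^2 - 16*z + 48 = (z - 3)*(z^2 - 16) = (z - 4)*(z - 3)*(z + 4)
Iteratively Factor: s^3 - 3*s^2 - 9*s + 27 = (s + 3)*(s^2 - 6*s + 9) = (s - 3)*(s + 3)*(s - 3)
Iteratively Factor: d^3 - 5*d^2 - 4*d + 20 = (d + 2)*(d^2 - 7*d + 10) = (d - 2)*(d + 2)*(d - 5)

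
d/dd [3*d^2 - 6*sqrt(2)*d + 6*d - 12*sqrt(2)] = 6*d - 6*sqrt(2) + 6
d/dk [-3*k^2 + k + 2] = 1 - 6*k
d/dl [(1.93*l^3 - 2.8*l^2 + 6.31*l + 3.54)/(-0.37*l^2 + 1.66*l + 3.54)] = (-0.7141*l^4 + 6.4076*l^3 + 18.1833*l^2 - 17.2044*l + 16.461)/(0.1369*l^4 - 1.2284*l^3 + 0.136*l^2 + 11.7528*l + 12.5316)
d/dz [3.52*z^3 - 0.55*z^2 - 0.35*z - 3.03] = 10.56*z^2 - 1.1*z - 0.35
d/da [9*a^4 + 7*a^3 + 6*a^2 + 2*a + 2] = 36*a^3 + 21*a^2 + 12*a + 2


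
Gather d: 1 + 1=2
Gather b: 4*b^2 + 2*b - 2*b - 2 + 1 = 4*b^2 - 1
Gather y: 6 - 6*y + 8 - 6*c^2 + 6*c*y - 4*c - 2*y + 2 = -6*c^2 - 4*c + y*(6*c - 8) + 16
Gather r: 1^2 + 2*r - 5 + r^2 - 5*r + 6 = r^2 - 3*r + 2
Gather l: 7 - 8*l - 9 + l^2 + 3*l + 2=l^2 - 5*l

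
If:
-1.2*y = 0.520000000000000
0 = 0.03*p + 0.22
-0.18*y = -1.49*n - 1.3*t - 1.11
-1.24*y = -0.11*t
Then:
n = 3.46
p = -7.33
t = -4.88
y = -0.43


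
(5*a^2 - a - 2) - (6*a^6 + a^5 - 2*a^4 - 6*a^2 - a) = -6*a^6 - a^5 + 2*a^4 + 11*a^2 - 2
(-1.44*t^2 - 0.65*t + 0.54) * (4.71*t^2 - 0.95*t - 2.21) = -6.7824*t^4 - 1.6935*t^3 + 6.3433*t^2 + 0.9235*t - 1.1934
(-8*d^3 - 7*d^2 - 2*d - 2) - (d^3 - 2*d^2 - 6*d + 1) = -9*d^3 - 5*d^2 + 4*d - 3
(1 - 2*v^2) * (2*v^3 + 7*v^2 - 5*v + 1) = -4*v^5 - 14*v^4 + 12*v^3 + 5*v^2 - 5*v + 1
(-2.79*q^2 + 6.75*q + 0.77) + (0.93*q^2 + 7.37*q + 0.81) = -1.86*q^2 + 14.12*q + 1.58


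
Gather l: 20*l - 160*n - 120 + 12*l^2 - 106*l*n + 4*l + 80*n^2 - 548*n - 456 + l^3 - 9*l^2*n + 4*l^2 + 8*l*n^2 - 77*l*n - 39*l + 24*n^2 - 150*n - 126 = l^3 + l^2*(16 - 9*n) + l*(8*n^2 - 183*n - 15) + 104*n^2 - 858*n - 702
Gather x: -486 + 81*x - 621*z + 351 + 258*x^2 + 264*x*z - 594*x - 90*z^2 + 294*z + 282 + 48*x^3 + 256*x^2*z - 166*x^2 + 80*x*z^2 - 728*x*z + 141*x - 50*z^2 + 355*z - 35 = 48*x^3 + x^2*(256*z + 92) + x*(80*z^2 - 464*z - 372) - 140*z^2 + 28*z + 112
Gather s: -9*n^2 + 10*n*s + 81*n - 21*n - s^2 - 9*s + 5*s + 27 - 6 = -9*n^2 + 60*n - s^2 + s*(10*n - 4) + 21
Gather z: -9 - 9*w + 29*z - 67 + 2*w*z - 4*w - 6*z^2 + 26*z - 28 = -13*w - 6*z^2 + z*(2*w + 55) - 104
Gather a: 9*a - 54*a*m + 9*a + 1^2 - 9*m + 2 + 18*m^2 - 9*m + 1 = a*(18 - 54*m) + 18*m^2 - 18*m + 4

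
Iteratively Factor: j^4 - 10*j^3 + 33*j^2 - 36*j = (j - 4)*(j^3 - 6*j^2 + 9*j) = (j - 4)*(j - 3)*(j^2 - 3*j) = j*(j - 4)*(j - 3)*(j - 3)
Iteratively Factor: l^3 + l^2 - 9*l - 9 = (l + 1)*(l^2 - 9) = (l - 3)*(l + 1)*(l + 3)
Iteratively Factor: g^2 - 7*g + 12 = (g - 3)*(g - 4)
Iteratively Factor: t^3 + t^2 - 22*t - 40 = (t - 5)*(t^2 + 6*t + 8) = (t - 5)*(t + 2)*(t + 4)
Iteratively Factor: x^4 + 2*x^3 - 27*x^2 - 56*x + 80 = (x + 4)*(x^3 - 2*x^2 - 19*x + 20) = (x - 1)*(x + 4)*(x^2 - x - 20) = (x - 1)*(x + 4)^2*(x - 5)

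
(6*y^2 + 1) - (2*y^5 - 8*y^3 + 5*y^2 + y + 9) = -2*y^5 + 8*y^3 + y^2 - y - 8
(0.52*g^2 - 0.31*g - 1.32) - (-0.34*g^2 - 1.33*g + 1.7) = 0.86*g^2 + 1.02*g - 3.02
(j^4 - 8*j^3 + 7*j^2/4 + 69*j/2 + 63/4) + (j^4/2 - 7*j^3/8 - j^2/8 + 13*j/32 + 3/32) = 3*j^4/2 - 71*j^3/8 + 13*j^2/8 + 1117*j/32 + 507/32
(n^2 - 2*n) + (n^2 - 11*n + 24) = 2*n^2 - 13*n + 24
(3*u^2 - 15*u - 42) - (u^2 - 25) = 2*u^2 - 15*u - 17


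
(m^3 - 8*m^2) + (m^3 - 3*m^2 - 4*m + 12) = 2*m^3 - 11*m^2 - 4*m + 12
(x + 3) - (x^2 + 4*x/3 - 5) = -x^2 - x/3 + 8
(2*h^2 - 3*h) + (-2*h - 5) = 2*h^2 - 5*h - 5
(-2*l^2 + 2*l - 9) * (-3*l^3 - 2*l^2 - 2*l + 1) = 6*l^5 - 2*l^4 + 27*l^3 + 12*l^2 + 20*l - 9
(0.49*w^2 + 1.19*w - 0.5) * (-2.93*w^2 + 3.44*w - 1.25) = -1.4357*w^4 - 1.8011*w^3 + 4.9461*w^2 - 3.2075*w + 0.625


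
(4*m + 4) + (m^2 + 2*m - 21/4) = m^2 + 6*m - 5/4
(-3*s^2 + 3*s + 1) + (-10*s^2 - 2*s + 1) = -13*s^2 + s + 2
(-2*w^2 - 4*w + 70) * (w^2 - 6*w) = -2*w^4 + 8*w^3 + 94*w^2 - 420*w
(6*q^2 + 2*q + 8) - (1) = 6*q^2 + 2*q + 7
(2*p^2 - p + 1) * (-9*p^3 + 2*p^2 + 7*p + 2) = -18*p^5 + 13*p^4 + 3*p^3 - p^2 + 5*p + 2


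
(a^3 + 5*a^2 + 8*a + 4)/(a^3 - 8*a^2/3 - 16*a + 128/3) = 3*(a^3 + 5*a^2 + 8*a + 4)/(3*a^3 - 8*a^2 - 48*a + 128)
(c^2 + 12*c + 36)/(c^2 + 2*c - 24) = (c + 6)/(c - 4)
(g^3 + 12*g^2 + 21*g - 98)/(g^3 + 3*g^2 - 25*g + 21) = (g^2 + 5*g - 14)/(g^2 - 4*g + 3)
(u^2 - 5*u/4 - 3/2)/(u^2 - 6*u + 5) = (4*u^2 - 5*u - 6)/(4*(u^2 - 6*u + 5))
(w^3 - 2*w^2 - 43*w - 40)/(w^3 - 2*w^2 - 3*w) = (w^2 - 3*w - 40)/(w*(w - 3))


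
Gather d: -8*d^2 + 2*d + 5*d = -8*d^2 + 7*d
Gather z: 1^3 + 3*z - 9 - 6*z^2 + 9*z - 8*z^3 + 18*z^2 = -8*z^3 + 12*z^2 + 12*z - 8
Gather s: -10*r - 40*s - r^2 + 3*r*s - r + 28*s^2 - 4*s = -r^2 - 11*r + 28*s^2 + s*(3*r - 44)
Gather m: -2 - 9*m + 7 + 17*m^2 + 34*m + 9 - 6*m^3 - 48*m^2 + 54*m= -6*m^3 - 31*m^2 + 79*m + 14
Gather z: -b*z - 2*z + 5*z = z*(3 - b)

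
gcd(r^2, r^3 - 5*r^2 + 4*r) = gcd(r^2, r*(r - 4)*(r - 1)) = r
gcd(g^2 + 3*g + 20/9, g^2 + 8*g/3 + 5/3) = g + 5/3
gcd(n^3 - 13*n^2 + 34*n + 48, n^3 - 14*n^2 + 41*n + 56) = n^2 - 7*n - 8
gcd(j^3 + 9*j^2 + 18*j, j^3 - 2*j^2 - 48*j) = j^2 + 6*j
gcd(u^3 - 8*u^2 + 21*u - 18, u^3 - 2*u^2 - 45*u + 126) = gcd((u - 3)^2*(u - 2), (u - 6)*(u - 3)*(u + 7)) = u - 3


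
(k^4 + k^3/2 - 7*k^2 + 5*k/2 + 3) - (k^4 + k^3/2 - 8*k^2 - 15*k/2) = k^2 + 10*k + 3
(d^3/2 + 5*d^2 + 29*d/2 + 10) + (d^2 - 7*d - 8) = d^3/2 + 6*d^2 + 15*d/2 + 2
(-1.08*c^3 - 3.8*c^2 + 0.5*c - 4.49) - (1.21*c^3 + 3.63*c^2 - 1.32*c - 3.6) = -2.29*c^3 - 7.43*c^2 + 1.82*c - 0.89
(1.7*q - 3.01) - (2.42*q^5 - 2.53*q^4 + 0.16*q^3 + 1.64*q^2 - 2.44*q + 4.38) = -2.42*q^5 + 2.53*q^4 - 0.16*q^3 - 1.64*q^2 + 4.14*q - 7.39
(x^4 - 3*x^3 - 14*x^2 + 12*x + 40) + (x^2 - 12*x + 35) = x^4 - 3*x^3 - 13*x^2 + 75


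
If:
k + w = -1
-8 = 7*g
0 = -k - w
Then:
No Solution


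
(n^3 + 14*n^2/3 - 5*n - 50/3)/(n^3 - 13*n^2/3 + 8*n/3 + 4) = (3*n^2 + 20*n + 25)/(3*n^2 - 7*n - 6)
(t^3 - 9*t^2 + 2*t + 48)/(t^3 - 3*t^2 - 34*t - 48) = (t - 3)/(t + 3)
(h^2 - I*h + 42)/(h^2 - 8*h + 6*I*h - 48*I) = (h - 7*I)/(h - 8)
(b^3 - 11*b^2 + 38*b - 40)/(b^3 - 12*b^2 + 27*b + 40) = (b^2 - 6*b + 8)/(b^2 - 7*b - 8)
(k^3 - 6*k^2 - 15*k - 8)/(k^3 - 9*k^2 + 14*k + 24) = (k^2 - 7*k - 8)/(k^2 - 10*k + 24)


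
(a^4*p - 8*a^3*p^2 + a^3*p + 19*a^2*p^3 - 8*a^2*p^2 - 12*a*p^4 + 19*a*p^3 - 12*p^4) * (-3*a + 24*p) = -3*a^5*p + 48*a^4*p^2 - 3*a^4*p - 249*a^3*p^3 + 48*a^3*p^2 + 492*a^2*p^4 - 249*a^2*p^3 - 288*a*p^5 + 492*a*p^4 - 288*p^5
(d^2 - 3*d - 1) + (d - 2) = d^2 - 2*d - 3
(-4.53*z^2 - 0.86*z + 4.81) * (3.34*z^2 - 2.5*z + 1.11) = -15.1302*z^4 + 8.4526*z^3 + 13.1871*z^2 - 12.9796*z + 5.3391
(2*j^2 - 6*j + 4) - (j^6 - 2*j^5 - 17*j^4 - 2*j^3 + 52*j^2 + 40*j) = -j^6 + 2*j^5 + 17*j^4 + 2*j^3 - 50*j^2 - 46*j + 4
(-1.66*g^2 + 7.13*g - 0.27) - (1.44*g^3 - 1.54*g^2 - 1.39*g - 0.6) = -1.44*g^3 - 0.12*g^2 + 8.52*g + 0.33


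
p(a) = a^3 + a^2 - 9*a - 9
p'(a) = 3*a^2 + 2*a - 9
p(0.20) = -10.75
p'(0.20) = -8.48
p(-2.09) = 5.05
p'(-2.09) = -0.08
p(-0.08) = -8.27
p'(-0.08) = -9.14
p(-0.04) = -8.64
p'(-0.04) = -9.08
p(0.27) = -11.34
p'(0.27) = -8.24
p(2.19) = -13.41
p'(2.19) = 9.77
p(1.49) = -16.88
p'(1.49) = 0.64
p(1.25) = -16.73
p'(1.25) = -1.81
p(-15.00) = -3024.00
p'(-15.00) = 636.00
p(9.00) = 720.00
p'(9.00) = 252.00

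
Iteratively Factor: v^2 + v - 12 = (v + 4)*(v - 3)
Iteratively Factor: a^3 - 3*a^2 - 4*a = (a)*(a^2 - 3*a - 4) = a*(a - 4)*(a + 1)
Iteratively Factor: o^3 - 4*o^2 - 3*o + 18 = (o + 2)*(o^2 - 6*o + 9) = (o - 3)*(o + 2)*(o - 3)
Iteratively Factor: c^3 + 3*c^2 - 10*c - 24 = (c + 4)*(c^2 - c - 6) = (c + 2)*(c + 4)*(c - 3)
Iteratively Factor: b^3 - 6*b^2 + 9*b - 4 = (b - 1)*(b^2 - 5*b + 4) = (b - 4)*(b - 1)*(b - 1)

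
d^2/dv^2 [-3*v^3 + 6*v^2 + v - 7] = 12 - 18*v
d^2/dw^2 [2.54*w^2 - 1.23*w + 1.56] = 5.08000000000000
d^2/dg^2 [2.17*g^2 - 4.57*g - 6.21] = 4.34000000000000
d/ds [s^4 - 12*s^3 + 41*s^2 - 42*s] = 4*s^3 - 36*s^2 + 82*s - 42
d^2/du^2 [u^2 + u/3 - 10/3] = 2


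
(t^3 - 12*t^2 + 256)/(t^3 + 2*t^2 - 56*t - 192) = (t - 8)/(t + 6)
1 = 1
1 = 1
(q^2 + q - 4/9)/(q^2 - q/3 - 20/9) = (3*q - 1)/(3*q - 5)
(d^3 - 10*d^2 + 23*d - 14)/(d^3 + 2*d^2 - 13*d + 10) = (d - 7)/(d + 5)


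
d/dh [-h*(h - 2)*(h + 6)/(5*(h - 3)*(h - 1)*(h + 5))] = (3*h^4 + 10*h^3 + 11*h^2 - 120*h + 180)/(5*(h^6 + 2*h^5 - 33*h^4 - 4*h^3 + 319*h^2 - 510*h + 225))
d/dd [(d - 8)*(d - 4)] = 2*d - 12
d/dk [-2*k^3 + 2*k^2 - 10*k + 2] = -6*k^2 + 4*k - 10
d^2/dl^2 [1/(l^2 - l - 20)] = 2*(l^2 - l - (2*l - 1)^2 - 20)/(-l^2 + l + 20)^3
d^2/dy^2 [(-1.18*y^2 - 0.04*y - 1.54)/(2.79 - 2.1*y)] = (3.5527136788005e-15*y^2 - 3.5527136788005e-15*y + 32.421996)/(9.261*y^3 - 36.9117*y^2 + 49.03983*y - 21.717639)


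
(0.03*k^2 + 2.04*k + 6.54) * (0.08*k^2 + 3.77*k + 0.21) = 0.0024*k^4 + 0.2763*k^3 + 8.2203*k^2 + 25.0842*k + 1.3734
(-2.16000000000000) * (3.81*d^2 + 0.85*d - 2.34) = -8.2296*d^2 - 1.836*d + 5.0544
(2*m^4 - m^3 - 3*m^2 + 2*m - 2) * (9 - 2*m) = -4*m^5 + 20*m^4 - 3*m^3 - 31*m^2 + 22*m - 18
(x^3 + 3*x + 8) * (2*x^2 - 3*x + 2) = 2*x^5 - 3*x^4 + 8*x^3 + 7*x^2 - 18*x + 16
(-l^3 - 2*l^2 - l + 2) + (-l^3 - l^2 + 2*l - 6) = -2*l^3 - 3*l^2 + l - 4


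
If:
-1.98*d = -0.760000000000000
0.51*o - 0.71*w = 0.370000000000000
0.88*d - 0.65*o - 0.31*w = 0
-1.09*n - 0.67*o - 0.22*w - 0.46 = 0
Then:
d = 0.38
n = -0.75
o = 0.57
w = -0.11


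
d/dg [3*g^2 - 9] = 6*g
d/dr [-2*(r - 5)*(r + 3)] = 4 - 4*r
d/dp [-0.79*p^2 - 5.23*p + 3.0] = -1.58*p - 5.23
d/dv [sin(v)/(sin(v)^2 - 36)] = (cos(v)^2 - 37)*cos(v)/(sin(v)^2 - 36)^2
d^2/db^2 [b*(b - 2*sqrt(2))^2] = 6*b - 8*sqrt(2)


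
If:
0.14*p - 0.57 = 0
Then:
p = 4.07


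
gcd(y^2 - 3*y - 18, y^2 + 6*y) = 1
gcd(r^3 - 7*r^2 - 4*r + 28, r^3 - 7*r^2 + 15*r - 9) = 1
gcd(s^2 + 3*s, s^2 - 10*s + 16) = 1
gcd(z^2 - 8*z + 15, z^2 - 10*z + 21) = z - 3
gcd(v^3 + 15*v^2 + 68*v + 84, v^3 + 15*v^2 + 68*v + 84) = v^3 + 15*v^2 + 68*v + 84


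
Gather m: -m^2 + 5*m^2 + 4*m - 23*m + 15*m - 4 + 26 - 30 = 4*m^2 - 4*m - 8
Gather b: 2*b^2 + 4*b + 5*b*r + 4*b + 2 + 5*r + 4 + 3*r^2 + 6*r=2*b^2 + b*(5*r + 8) + 3*r^2 + 11*r + 6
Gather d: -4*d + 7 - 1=6 - 4*d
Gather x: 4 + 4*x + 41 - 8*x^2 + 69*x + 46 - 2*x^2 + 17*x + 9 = -10*x^2 + 90*x + 100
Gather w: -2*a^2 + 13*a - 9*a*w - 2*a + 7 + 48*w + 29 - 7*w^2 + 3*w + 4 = -2*a^2 + 11*a - 7*w^2 + w*(51 - 9*a) + 40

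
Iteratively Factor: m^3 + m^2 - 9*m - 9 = (m - 3)*(m^2 + 4*m + 3) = (m - 3)*(m + 3)*(m + 1)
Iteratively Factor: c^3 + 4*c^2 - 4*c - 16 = (c + 2)*(c^2 + 2*c - 8) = (c + 2)*(c + 4)*(c - 2)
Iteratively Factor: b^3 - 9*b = (b)*(b^2 - 9) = b*(b + 3)*(b - 3)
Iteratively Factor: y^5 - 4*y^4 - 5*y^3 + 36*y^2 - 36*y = (y + 3)*(y^4 - 7*y^3 + 16*y^2 - 12*y) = (y - 2)*(y + 3)*(y^3 - 5*y^2 + 6*y) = y*(y - 2)*(y + 3)*(y^2 - 5*y + 6) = y*(y - 2)^2*(y + 3)*(y - 3)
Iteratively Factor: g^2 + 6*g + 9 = (g + 3)*(g + 3)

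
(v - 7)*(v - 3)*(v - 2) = v^3 - 12*v^2 + 41*v - 42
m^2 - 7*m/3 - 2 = (m - 3)*(m + 2/3)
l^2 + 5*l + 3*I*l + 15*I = (l + 5)*(l + 3*I)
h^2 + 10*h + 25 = (h + 5)^2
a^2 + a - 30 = (a - 5)*(a + 6)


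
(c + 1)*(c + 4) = c^2 + 5*c + 4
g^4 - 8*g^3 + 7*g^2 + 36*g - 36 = (g - 6)*(g - 3)*(g - 1)*(g + 2)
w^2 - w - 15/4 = (w - 5/2)*(w + 3/2)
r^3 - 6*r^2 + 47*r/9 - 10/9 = (r - 5)*(r - 2/3)*(r - 1/3)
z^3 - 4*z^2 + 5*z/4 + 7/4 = (z - 7/2)*(z - 1)*(z + 1/2)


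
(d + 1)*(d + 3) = d^2 + 4*d + 3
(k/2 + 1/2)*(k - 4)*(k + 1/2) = k^3/2 - 5*k^2/4 - 11*k/4 - 1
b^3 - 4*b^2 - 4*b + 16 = (b - 4)*(b - 2)*(b + 2)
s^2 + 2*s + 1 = (s + 1)^2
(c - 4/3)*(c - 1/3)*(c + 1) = c^3 - 2*c^2/3 - 11*c/9 + 4/9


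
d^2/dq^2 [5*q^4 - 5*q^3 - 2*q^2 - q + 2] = 60*q^2 - 30*q - 4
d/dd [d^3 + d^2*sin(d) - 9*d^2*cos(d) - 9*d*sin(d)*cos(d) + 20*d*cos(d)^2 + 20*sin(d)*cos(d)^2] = 9*d^2*sin(d) + d^2*cos(d) + 3*d^2 + 2*d*sin(d) - 20*d*sin(2*d) - 18*d*cos(d) - 9*d*cos(2*d) - 9*sin(2*d)/2 + 5*cos(d) + 10*cos(2*d) + 15*cos(3*d) + 10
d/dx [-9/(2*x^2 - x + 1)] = 9*(4*x - 1)/(2*x^2 - x + 1)^2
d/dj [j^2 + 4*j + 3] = 2*j + 4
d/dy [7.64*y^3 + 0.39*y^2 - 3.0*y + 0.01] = 22.92*y^2 + 0.78*y - 3.0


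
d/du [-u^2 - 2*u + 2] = -2*u - 2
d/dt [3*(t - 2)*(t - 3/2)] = 6*t - 21/2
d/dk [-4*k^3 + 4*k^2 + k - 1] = -12*k^2 + 8*k + 1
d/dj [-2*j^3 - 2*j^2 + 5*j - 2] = -6*j^2 - 4*j + 5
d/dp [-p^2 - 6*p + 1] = -2*p - 6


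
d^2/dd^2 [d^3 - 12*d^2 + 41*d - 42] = 6*d - 24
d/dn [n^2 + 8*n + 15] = 2*n + 8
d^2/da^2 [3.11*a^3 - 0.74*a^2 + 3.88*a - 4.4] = 18.66*a - 1.48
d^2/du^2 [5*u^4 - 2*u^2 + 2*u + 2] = 60*u^2 - 4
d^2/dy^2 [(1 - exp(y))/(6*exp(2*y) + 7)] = (-36*exp(4*y) + 144*exp(3*y) + 252*exp(2*y) - 168*exp(y) - 49)*exp(y)/(216*exp(6*y) + 756*exp(4*y) + 882*exp(2*y) + 343)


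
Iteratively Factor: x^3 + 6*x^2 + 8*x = (x + 2)*(x^2 + 4*x) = (x + 2)*(x + 4)*(x)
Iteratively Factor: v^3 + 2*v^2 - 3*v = (v)*(v^2 + 2*v - 3) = v*(v + 3)*(v - 1)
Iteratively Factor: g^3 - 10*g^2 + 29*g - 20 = (g - 4)*(g^2 - 6*g + 5) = (g - 4)*(g - 1)*(g - 5)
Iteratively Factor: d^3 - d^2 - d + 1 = (d - 1)*(d^2 - 1) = (d - 1)^2*(d + 1)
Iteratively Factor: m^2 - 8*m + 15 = (m - 3)*(m - 5)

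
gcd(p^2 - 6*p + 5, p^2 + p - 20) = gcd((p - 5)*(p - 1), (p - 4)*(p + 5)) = 1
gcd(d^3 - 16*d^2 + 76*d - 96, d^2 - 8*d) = d - 8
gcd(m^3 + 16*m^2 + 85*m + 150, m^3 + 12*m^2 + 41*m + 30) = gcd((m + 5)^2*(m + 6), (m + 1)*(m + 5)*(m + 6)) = m^2 + 11*m + 30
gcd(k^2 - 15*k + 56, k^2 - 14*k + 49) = k - 7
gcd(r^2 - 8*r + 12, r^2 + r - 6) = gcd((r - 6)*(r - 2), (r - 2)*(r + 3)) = r - 2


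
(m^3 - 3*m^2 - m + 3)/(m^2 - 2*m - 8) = (-m^3 + 3*m^2 + m - 3)/(-m^2 + 2*m + 8)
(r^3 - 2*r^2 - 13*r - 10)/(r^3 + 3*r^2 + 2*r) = (r - 5)/r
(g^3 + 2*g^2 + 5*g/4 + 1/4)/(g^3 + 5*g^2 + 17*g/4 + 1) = (g + 1)/(g + 4)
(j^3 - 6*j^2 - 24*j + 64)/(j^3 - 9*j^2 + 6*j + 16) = (j + 4)/(j + 1)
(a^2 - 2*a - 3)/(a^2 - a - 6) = (a + 1)/(a + 2)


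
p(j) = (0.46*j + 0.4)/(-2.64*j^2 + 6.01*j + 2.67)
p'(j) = (0.46*j + 0.4)*(5.28*j - 6.01)/(-2.64*j^2 + 6.01*j + 2.67)^2 + 0.46/(-2.64*j^2 + 6.01*j + 2.67)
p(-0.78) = -0.01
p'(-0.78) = -0.16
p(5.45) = -0.07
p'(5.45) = 0.03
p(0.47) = 0.13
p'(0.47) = 0.00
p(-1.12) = 0.02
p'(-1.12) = -0.04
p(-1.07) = 0.01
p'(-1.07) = -0.04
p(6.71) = -0.05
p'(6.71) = 0.01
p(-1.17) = 0.02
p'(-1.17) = -0.03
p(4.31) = -0.12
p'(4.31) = 0.07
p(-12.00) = 0.01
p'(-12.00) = 0.00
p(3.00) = -0.58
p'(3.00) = 1.72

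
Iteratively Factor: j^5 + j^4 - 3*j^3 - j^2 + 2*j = (j)*(j^4 + j^3 - 3*j^2 - j + 2) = j*(j - 1)*(j^3 + 2*j^2 - j - 2) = j*(j - 1)*(j + 1)*(j^2 + j - 2) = j*(j - 1)^2*(j + 1)*(j + 2)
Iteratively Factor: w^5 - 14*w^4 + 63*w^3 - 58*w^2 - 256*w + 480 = (w - 3)*(w^4 - 11*w^3 + 30*w^2 + 32*w - 160) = (w - 4)*(w - 3)*(w^3 - 7*w^2 + 2*w + 40) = (w - 4)^2*(w - 3)*(w^2 - 3*w - 10) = (w - 5)*(w - 4)^2*(w - 3)*(w + 2)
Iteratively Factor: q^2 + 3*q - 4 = (q - 1)*(q + 4)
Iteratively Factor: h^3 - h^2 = (h - 1)*(h^2) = h*(h - 1)*(h)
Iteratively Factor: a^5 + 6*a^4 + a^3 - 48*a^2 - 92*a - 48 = (a + 2)*(a^4 + 4*a^3 - 7*a^2 - 34*a - 24) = (a + 1)*(a + 2)*(a^3 + 3*a^2 - 10*a - 24) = (a + 1)*(a + 2)*(a + 4)*(a^2 - a - 6) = (a - 3)*(a + 1)*(a + 2)*(a + 4)*(a + 2)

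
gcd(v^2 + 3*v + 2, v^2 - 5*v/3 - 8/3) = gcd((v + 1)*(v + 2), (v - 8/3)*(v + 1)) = v + 1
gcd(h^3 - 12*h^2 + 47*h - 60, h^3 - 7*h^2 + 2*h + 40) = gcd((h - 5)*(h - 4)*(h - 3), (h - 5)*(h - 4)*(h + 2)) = h^2 - 9*h + 20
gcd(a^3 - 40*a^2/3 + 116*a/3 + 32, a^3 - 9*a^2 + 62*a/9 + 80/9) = a^2 - 22*a/3 - 16/3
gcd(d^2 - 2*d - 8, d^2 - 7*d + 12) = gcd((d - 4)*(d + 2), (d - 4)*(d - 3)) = d - 4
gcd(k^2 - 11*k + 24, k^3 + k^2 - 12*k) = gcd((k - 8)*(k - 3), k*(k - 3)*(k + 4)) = k - 3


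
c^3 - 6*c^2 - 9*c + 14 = (c - 7)*(c - 1)*(c + 2)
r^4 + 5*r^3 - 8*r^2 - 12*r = r*(r - 2)*(r + 1)*(r + 6)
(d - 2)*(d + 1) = d^2 - d - 2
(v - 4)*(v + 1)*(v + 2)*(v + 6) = v^4 + 5*v^3 - 16*v^2 - 68*v - 48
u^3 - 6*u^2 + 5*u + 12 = (u - 4)*(u - 3)*(u + 1)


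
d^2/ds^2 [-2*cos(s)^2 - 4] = 4*cos(2*s)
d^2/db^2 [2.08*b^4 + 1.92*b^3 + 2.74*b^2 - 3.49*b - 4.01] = 24.96*b^2 + 11.52*b + 5.48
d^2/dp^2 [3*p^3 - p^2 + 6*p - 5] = 18*p - 2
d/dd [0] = 0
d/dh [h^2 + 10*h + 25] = 2*h + 10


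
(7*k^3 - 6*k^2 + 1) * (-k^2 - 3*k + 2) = -7*k^5 - 15*k^4 + 32*k^3 - 13*k^2 - 3*k + 2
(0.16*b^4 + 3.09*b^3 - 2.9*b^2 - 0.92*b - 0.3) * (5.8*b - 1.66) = 0.928*b^5 + 17.6564*b^4 - 21.9494*b^3 - 0.522*b^2 - 0.2128*b + 0.498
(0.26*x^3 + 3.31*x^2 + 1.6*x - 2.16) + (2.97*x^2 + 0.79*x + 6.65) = 0.26*x^3 + 6.28*x^2 + 2.39*x + 4.49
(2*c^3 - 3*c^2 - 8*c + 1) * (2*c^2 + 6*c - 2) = 4*c^5 + 6*c^4 - 38*c^3 - 40*c^2 + 22*c - 2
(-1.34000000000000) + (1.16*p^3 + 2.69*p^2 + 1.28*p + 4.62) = 1.16*p^3 + 2.69*p^2 + 1.28*p + 3.28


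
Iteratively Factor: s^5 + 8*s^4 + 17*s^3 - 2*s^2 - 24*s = (s - 1)*(s^4 + 9*s^3 + 26*s^2 + 24*s) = (s - 1)*(s + 4)*(s^3 + 5*s^2 + 6*s) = (s - 1)*(s + 2)*(s + 4)*(s^2 + 3*s) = s*(s - 1)*(s + 2)*(s + 4)*(s + 3)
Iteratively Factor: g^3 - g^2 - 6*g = (g + 2)*(g^2 - 3*g) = g*(g + 2)*(g - 3)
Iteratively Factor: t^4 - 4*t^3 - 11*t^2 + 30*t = (t - 2)*(t^3 - 2*t^2 - 15*t) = (t - 2)*(t + 3)*(t^2 - 5*t) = t*(t - 2)*(t + 3)*(t - 5)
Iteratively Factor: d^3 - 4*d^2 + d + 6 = (d + 1)*(d^2 - 5*d + 6) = (d - 3)*(d + 1)*(d - 2)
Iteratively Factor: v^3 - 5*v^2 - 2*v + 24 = (v - 3)*(v^2 - 2*v - 8) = (v - 3)*(v + 2)*(v - 4)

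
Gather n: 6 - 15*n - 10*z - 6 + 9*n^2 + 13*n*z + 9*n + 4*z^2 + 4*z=9*n^2 + n*(13*z - 6) + 4*z^2 - 6*z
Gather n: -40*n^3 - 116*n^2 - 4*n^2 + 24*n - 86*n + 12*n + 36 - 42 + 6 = -40*n^3 - 120*n^2 - 50*n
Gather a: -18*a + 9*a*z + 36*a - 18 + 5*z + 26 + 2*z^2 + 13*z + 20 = a*(9*z + 18) + 2*z^2 + 18*z + 28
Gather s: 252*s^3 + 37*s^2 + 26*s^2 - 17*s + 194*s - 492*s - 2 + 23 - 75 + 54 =252*s^3 + 63*s^2 - 315*s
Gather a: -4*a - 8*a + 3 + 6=9 - 12*a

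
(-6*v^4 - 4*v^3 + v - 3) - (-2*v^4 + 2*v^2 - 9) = -4*v^4 - 4*v^3 - 2*v^2 + v + 6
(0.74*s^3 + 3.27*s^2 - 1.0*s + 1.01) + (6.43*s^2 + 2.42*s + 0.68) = 0.74*s^3 + 9.7*s^2 + 1.42*s + 1.69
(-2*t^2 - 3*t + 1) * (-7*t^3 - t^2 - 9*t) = 14*t^5 + 23*t^4 + 14*t^3 + 26*t^2 - 9*t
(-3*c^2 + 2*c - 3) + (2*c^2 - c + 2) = -c^2 + c - 1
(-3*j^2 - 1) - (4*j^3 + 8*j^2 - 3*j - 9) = -4*j^3 - 11*j^2 + 3*j + 8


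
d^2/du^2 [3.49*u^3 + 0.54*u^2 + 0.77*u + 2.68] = 20.94*u + 1.08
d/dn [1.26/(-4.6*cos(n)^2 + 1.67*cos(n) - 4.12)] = (2.1042 - 11.592*cos(n))*sin(n)/(4.6*cos(n)^2 - 1.67*cos(n) + 4.12)^2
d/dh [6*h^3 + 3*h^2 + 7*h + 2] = 18*h^2 + 6*h + 7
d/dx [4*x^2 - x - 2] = 8*x - 1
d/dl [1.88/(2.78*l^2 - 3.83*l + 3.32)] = (7.2004 - 10.4528*l)/(2.78*l^2 - 3.83*l + 3.32)^2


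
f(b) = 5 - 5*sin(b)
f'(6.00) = -4.80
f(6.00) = 6.40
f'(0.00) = -5.00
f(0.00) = 5.00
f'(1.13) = -2.13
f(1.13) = 0.48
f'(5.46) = -3.40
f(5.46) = 8.67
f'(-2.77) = 4.66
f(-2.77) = 6.82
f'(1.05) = -2.49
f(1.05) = 0.66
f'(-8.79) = 4.03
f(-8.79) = 7.96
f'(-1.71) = 0.69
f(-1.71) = 9.95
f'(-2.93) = 4.89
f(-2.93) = 6.05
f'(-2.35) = 3.51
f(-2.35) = 8.56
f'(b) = -5*cos(b)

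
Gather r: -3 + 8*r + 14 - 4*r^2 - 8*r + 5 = 16 - 4*r^2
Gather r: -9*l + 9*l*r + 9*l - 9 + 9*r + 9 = r*(9*l + 9)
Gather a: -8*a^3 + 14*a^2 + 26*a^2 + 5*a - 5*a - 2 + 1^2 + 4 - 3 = -8*a^3 + 40*a^2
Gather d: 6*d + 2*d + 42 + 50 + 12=8*d + 104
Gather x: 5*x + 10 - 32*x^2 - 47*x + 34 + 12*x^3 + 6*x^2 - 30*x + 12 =12*x^3 - 26*x^2 - 72*x + 56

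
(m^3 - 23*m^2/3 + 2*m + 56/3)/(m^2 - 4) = (3*m^2 - 17*m - 28)/(3*(m + 2))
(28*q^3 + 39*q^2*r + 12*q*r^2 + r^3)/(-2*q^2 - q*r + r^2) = (-28*q^2 - 11*q*r - r^2)/(2*q - r)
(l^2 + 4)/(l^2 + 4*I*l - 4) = (l - 2*I)/(l + 2*I)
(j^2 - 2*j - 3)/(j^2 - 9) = (j + 1)/(j + 3)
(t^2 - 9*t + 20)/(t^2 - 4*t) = (t - 5)/t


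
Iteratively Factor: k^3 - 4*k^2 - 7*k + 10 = (k - 1)*(k^2 - 3*k - 10) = (k - 1)*(k + 2)*(k - 5)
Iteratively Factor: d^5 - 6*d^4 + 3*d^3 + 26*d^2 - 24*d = (d + 2)*(d^4 - 8*d^3 + 19*d^2 - 12*d) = (d - 4)*(d + 2)*(d^3 - 4*d^2 + 3*d) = (d - 4)*(d - 3)*(d + 2)*(d^2 - d) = d*(d - 4)*(d - 3)*(d + 2)*(d - 1)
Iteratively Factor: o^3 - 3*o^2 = (o)*(o^2 - 3*o) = o^2*(o - 3)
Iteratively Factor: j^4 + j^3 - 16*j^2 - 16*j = (j + 4)*(j^3 - 3*j^2 - 4*j) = (j - 4)*(j + 4)*(j^2 + j) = (j - 4)*(j + 1)*(j + 4)*(j)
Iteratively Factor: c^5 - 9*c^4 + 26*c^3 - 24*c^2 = (c - 3)*(c^4 - 6*c^3 + 8*c^2) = c*(c - 3)*(c^3 - 6*c^2 + 8*c) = c^2*(c - 3)*(c^2 - 6*c + 8) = c^2*(c - 4)*(c - 3)*(c - 2)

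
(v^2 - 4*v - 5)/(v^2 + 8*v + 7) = (v - 5)/(v + 7)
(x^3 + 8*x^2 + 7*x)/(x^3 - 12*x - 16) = x*(x^2 + 8*x + 7)/(x^3 - 12*x - 16)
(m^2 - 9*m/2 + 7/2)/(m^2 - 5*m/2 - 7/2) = (m - 1)/(m + 1)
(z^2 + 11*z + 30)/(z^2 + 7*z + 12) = (z^2 + 11*z + 30)/(z^2 + 7*z + 12)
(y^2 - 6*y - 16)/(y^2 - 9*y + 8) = (y + 2)/(y - 1)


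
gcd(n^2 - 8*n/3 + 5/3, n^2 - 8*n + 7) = n - 1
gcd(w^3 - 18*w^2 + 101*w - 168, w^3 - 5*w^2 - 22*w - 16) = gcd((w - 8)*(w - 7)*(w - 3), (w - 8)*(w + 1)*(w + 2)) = w - 8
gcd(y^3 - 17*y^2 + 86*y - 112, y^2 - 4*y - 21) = y - 7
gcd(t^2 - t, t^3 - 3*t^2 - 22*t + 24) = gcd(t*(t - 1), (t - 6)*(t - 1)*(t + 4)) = t - 1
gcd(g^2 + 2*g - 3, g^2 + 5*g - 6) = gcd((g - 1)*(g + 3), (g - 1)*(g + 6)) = g - 1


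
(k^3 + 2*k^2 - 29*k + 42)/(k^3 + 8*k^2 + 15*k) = (k^3 + 2*k^2 - 29*k + 42)/(k*(k^2 + 8*k + 15))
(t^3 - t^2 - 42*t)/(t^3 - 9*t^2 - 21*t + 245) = t*(t + 6)/(t^2 - 2*t - 35)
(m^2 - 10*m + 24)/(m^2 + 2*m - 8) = (m^2 - 10*m + 24)/(m^2 + 2*m - 8)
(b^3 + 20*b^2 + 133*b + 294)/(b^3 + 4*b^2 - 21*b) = (b^2 + 13*b + 42)/(b*(b - 3))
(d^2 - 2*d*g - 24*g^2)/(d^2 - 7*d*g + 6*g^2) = (d + 4*g)/(d - g)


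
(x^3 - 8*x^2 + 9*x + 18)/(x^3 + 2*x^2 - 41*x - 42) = (x - 3)/(x + 7)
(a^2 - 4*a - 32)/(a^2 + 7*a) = (a^2 - 4*a - 32)/(a*(a + 7))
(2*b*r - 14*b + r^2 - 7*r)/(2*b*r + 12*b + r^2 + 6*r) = (r - 7)/(r + 6)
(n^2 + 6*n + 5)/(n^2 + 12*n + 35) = (n + 1)/(n + 7)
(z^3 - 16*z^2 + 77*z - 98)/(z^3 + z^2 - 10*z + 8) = (z^2 - 14*z + 49)/(z^2 + 3*z - 4)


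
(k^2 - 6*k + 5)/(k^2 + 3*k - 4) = (k - 5)/(k + 4)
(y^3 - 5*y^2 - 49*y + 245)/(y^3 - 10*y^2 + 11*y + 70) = (y + 7)/(y + 2)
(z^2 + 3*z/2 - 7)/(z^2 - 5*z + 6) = (z + 7/2)/(z - 3)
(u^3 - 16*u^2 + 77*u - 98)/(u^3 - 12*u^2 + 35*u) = (u^2 - 9*u + 14)/(u*(u - 5))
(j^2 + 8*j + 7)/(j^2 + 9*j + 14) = (j + 1)/(j + 2)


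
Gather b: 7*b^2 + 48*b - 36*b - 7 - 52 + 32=7*b^2 + 12*b - 27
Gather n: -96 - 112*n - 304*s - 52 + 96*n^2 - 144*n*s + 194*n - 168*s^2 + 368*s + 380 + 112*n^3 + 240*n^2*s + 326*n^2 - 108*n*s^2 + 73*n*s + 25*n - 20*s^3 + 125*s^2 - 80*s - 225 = 112*n^3 + n^2*(240*s + 422) + n*(-108*s^2 - 71*s + 107) - 20*s^3 - 43*s^2 - 16*s + 7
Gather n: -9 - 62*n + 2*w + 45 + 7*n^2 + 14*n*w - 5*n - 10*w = 7*n^2 + n*(14*w - 67) - 8*w + 36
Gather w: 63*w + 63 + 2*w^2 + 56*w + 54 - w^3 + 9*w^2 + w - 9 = -w^3 + 11*w^2 + 120*w + 108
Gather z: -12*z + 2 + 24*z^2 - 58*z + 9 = 24*z^2 - 70*z + 11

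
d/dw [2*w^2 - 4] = 4*w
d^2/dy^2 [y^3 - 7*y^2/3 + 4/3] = 6*y - 14/3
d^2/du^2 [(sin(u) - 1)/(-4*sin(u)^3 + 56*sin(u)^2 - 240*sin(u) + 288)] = (sin(u)^5 - 3*sin(u)^4/4 - 19*sin(u)^3 + 41*sin(u)^2 + 8*sin(u) - 24)/((sin(u) - 6)^4*(sin(u) - 2)^3)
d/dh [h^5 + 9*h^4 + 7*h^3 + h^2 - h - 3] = 5*h^4 + 36*h^3 + 21*h^2 + 2*h - 1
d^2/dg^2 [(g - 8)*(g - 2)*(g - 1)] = 6*g - 22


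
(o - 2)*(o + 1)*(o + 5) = o^3 + 4*o^2 - 7*o - 10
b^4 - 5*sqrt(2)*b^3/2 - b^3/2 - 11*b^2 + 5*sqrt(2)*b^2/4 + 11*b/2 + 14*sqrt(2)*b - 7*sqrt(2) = (b - 1/2)*(b - 7*sqrt(2)/2)*(b - sqrt(2))*(b + 2*sqrt(2))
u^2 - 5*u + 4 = (u - 4)*(u - 1)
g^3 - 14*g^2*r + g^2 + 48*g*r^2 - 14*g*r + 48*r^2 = (g + 1)*(g - 8*r)*(g - 6*r)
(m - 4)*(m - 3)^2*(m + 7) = m^4 - 3*m^3 - 37*m^2 + 195*m - 252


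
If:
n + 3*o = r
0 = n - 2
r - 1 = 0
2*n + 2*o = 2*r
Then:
No Solution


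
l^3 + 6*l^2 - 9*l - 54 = (l - 3)*(l + 3)*(l + 6)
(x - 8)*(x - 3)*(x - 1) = x^3 - 12*x^2 + 35*x - 24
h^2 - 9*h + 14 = (h - 7)*(h - 2)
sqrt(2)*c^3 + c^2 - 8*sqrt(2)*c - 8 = (c - 2*sqrt(2))*(c + 2*sqrt(2))*(sqrt(2)*c + 1)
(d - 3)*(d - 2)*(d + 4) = d^3 - d^2 - 14*d + 24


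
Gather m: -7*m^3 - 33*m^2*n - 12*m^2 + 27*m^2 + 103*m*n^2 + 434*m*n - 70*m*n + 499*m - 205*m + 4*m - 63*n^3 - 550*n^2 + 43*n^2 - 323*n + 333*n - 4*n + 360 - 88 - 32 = -7*m^3 + m^2*(15 - 33*n) + m*(103*n^2 + 364*n + 298) - 63*n^3 - 507*n^2 + 6*n + 240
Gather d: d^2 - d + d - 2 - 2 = d^2 - 4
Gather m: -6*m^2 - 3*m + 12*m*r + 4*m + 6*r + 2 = -6*m^2 + m*(12*r + 1) + 6*r + 2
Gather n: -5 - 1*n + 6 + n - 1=0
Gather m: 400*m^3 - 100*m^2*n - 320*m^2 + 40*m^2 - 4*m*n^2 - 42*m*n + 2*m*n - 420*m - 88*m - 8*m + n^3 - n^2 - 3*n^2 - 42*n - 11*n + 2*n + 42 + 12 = 400*m^3 + m^2*(-100*n - 280) + m*(-4*n^2 - 40*n - 516) + n^3 - 4*n^2 - 51*n + 54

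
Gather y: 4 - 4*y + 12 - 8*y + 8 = 24 - 12*y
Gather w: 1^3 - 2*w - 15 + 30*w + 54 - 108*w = 40 - 80*w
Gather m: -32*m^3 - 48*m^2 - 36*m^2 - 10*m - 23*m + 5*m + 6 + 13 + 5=-32*m^3 - 84*m^2 - 28*m + 24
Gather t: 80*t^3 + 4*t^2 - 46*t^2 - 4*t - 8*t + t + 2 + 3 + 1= 80*t^3 - 42*t^2 - 11*t + 6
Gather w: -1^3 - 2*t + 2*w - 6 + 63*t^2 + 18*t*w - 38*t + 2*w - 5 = 63*t^2 - 40*t + w*(18*t + 4) - 12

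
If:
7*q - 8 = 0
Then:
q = 8/7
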